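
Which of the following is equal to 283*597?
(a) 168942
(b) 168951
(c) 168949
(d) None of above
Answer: b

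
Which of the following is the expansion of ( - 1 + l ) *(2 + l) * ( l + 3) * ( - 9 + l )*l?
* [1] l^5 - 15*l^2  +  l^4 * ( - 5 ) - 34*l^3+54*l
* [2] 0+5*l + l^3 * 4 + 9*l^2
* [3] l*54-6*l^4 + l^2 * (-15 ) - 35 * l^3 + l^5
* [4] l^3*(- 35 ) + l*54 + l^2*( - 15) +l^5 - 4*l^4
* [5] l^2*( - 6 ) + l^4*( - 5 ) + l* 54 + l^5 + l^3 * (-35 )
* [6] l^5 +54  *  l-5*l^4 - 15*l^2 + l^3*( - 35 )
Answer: 6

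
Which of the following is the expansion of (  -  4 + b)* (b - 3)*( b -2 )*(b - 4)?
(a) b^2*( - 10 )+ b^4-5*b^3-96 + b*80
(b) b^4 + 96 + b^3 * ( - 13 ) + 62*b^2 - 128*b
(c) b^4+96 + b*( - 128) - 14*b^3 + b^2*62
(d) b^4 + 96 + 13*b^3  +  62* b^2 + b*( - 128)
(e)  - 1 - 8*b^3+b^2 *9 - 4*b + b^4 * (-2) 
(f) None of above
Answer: b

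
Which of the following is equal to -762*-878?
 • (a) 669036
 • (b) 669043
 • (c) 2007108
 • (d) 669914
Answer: a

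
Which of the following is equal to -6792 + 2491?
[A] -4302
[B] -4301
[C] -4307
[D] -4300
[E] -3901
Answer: B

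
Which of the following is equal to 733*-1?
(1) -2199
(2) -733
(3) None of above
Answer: 2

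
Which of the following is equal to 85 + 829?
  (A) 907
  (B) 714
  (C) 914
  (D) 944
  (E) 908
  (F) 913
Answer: C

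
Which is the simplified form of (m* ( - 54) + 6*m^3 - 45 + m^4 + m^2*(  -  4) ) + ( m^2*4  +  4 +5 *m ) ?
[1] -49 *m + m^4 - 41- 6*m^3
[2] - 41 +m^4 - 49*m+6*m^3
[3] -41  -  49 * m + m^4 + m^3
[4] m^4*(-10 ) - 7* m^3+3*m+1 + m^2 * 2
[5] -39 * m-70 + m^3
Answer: 2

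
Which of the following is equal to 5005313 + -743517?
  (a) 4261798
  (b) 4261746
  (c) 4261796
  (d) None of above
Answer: c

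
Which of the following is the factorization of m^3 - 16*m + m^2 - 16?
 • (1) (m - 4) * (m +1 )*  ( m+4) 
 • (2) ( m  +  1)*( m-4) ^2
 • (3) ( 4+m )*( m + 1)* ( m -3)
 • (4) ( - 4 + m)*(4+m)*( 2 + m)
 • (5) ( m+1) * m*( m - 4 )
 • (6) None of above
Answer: 1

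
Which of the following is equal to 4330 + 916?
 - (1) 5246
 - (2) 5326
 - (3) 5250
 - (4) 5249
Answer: 1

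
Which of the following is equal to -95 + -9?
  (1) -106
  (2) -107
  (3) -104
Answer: 3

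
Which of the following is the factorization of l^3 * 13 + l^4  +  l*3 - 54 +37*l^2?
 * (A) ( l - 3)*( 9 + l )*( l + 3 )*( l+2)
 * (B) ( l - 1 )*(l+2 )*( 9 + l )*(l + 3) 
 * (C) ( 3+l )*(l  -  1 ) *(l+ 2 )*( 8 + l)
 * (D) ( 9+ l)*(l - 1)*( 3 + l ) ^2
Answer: B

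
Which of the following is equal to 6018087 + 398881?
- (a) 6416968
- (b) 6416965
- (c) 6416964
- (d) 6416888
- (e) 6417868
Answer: a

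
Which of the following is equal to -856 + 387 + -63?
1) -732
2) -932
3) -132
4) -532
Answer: 4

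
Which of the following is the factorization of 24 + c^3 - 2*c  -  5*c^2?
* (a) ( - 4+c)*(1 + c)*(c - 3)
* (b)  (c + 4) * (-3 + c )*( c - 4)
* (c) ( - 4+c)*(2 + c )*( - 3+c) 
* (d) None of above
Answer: c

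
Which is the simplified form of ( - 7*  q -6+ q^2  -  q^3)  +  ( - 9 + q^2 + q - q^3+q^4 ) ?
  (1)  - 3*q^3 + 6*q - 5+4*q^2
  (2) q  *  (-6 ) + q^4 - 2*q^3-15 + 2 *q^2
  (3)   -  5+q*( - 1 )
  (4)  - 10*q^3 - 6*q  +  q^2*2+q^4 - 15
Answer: 2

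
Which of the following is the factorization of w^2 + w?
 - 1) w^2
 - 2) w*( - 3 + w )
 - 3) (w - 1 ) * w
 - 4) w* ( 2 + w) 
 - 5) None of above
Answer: 5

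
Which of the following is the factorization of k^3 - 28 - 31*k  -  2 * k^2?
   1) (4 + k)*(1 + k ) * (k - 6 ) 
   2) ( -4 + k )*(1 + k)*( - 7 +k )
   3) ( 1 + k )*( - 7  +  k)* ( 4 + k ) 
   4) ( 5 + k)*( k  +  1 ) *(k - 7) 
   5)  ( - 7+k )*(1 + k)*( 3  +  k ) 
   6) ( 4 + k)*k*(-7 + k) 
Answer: 3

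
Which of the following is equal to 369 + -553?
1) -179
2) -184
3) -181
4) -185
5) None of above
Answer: 2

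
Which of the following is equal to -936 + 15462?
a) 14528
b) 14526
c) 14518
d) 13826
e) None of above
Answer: b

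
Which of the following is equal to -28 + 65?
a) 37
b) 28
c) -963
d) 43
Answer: a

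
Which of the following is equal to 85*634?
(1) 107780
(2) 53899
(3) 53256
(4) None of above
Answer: 4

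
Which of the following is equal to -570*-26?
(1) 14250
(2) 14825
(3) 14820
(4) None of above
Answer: 3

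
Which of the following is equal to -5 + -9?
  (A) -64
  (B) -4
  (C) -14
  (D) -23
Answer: C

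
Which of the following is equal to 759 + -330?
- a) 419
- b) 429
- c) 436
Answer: b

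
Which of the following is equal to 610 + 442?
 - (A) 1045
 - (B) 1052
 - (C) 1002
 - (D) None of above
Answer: B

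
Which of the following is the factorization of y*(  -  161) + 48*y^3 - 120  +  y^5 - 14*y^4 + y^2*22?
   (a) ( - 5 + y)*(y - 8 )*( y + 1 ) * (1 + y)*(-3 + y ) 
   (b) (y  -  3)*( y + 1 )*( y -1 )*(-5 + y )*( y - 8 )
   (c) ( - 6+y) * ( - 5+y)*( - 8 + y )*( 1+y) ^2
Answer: a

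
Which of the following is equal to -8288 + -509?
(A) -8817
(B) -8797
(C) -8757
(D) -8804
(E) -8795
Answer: B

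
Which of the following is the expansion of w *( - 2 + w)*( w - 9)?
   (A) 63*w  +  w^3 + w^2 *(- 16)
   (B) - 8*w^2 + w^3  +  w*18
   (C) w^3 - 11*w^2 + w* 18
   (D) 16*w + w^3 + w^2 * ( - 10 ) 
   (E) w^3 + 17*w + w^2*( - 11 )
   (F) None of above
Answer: C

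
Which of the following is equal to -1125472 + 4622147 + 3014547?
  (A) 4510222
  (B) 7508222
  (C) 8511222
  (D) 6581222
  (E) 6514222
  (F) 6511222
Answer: F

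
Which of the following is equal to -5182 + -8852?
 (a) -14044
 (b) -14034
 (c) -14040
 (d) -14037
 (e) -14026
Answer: b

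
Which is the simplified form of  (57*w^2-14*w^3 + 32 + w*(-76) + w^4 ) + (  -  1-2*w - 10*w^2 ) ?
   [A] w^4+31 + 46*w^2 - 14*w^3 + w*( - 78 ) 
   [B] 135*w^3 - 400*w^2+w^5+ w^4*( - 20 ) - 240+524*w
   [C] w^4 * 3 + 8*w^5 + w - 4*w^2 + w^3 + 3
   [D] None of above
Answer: D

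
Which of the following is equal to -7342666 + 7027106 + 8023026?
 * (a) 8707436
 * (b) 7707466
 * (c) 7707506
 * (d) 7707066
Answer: b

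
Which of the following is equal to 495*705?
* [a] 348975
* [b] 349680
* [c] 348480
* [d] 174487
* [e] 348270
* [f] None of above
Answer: a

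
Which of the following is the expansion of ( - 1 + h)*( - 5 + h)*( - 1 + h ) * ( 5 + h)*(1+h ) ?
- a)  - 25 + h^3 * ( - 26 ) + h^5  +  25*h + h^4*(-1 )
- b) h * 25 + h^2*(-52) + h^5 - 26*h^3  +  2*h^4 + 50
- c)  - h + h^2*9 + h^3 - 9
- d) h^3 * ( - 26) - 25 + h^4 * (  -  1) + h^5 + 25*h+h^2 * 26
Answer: d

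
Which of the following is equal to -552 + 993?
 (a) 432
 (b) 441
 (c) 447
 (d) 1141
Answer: b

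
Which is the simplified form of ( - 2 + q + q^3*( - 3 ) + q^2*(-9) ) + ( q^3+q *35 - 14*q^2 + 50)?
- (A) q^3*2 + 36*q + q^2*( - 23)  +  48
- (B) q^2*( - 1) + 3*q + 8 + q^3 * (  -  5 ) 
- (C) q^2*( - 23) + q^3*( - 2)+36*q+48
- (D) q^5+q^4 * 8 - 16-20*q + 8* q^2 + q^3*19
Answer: C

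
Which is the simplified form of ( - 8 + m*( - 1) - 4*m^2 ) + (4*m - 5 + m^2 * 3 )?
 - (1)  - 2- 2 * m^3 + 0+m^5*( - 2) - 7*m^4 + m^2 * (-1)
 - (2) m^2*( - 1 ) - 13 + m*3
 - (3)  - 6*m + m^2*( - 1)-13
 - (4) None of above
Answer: 2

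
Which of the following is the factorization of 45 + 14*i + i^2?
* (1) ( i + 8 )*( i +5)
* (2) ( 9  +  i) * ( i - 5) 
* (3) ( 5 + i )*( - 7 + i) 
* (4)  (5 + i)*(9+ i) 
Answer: 4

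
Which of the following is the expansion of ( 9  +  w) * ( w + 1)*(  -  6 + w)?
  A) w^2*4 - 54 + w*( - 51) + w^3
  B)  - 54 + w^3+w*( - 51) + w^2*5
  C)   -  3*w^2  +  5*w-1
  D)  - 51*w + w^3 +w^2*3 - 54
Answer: A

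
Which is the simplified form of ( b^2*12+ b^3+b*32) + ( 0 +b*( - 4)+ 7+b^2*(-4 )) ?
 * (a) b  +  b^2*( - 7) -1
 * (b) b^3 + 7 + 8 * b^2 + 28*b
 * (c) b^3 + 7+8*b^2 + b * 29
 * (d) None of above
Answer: b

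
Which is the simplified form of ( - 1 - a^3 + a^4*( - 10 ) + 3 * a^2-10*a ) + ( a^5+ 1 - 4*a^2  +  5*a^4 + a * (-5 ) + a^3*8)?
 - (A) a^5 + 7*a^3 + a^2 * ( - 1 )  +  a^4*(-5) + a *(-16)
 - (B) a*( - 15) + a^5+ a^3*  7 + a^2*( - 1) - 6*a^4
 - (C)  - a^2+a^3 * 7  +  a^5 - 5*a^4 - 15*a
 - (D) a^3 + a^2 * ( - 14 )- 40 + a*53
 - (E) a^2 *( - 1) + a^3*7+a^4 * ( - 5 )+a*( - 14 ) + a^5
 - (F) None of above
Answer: C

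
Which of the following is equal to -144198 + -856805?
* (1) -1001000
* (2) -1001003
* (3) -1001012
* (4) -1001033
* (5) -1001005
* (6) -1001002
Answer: 2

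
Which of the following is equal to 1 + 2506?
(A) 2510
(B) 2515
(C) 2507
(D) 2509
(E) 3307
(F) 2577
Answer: C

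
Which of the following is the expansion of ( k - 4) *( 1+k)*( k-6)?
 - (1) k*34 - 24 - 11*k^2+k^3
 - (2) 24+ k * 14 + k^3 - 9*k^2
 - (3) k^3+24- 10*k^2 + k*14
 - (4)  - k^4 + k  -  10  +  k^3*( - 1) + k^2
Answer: 2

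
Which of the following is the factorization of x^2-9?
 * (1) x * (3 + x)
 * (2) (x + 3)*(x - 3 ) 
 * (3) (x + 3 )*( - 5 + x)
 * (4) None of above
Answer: 2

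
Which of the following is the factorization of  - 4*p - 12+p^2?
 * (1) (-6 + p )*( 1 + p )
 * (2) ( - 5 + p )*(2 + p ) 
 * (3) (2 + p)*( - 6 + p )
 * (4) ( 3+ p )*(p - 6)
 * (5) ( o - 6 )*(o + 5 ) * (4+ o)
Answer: 3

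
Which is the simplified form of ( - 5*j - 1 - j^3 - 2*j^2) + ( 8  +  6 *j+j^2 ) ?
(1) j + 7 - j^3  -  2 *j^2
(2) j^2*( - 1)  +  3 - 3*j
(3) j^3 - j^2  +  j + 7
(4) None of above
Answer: 4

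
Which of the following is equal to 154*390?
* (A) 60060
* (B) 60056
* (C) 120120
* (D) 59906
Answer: A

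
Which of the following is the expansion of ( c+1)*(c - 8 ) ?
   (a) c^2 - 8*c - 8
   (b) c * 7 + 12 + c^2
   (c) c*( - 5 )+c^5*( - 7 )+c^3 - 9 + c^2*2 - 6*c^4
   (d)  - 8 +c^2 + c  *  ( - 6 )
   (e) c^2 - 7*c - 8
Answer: e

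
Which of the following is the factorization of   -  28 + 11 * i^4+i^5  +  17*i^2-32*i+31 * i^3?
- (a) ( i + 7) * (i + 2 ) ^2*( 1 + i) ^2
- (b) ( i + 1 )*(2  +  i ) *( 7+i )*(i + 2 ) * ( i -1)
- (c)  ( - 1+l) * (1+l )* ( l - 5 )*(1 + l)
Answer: b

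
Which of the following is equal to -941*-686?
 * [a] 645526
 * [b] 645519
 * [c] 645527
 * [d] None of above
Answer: a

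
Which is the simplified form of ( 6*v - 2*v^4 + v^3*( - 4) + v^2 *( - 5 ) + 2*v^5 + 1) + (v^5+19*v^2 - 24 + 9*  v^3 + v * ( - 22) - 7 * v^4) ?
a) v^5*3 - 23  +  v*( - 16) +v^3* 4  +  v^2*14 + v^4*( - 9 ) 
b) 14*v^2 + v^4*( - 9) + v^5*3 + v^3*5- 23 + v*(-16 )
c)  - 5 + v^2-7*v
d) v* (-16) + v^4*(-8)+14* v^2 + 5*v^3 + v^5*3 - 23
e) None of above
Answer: b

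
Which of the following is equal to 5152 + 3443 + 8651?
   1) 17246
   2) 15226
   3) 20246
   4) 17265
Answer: 1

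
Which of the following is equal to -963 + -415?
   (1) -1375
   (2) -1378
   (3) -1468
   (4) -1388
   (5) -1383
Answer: 2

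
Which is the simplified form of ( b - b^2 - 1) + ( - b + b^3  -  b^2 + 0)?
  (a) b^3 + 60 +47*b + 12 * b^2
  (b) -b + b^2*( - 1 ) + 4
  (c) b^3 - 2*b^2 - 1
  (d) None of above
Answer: c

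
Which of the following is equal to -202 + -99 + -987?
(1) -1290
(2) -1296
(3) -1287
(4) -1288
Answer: 4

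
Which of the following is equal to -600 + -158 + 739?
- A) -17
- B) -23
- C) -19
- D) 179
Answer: C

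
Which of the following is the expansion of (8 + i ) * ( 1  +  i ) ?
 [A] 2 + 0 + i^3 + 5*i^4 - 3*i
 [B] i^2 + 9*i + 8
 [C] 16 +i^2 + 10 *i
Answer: B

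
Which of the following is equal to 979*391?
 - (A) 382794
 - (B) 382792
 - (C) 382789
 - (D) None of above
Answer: C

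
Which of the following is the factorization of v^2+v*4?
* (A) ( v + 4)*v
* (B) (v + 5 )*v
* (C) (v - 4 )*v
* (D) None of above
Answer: A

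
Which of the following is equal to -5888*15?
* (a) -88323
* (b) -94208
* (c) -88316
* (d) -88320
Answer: d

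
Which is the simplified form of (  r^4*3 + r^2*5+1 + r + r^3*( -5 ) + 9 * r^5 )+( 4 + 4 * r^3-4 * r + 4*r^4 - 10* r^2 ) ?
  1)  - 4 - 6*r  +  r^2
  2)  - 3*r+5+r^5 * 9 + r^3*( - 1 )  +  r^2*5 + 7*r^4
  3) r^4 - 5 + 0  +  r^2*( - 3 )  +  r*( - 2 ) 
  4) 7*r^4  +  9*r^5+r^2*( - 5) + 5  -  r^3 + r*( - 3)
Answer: 4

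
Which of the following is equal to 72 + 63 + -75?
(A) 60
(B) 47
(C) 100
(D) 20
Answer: A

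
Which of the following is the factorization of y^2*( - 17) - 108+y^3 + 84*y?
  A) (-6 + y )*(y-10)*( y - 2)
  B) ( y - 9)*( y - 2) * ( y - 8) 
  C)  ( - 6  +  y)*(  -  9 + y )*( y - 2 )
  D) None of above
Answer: C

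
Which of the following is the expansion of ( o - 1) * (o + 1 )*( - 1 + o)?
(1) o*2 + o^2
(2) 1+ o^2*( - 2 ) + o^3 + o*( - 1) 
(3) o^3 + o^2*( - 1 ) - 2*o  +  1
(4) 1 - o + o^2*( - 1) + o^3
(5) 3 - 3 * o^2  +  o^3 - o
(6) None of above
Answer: 4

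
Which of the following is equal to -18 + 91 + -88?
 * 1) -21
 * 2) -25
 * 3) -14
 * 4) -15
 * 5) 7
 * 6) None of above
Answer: 4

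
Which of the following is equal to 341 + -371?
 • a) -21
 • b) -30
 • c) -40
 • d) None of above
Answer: b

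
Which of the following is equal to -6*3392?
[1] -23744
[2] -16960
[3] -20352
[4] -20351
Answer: 3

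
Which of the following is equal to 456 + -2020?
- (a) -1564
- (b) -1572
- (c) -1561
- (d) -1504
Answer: a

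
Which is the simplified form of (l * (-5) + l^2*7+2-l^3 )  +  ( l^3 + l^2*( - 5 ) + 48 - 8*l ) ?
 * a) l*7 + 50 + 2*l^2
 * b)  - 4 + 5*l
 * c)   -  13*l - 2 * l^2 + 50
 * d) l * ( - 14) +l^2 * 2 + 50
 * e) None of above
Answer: e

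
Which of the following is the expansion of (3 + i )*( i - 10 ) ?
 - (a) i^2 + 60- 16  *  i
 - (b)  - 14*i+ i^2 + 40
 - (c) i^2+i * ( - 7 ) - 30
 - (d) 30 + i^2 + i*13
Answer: c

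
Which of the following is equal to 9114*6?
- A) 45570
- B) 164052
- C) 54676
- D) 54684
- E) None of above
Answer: D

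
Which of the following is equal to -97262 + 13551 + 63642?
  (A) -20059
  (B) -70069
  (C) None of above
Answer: C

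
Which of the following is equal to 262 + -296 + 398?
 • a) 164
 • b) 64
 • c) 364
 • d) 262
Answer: c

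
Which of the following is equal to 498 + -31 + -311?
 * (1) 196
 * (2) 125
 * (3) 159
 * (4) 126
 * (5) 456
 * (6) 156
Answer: 6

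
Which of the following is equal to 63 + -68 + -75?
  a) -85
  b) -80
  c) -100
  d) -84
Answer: b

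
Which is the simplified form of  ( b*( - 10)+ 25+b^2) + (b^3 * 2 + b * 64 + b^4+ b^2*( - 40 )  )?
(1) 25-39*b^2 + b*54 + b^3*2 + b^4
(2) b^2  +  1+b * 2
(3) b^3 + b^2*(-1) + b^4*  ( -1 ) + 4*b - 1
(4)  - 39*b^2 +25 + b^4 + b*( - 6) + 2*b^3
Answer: 1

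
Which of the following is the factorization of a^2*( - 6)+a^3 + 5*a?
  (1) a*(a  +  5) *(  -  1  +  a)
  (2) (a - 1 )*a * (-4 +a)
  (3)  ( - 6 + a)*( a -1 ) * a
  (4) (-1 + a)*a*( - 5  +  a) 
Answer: 4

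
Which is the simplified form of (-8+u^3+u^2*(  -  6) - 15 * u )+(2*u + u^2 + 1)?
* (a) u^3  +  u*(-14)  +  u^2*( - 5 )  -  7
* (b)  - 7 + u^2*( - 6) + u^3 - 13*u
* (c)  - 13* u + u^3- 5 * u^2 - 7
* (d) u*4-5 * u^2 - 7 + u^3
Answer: c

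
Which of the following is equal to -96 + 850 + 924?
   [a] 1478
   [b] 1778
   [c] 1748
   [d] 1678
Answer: d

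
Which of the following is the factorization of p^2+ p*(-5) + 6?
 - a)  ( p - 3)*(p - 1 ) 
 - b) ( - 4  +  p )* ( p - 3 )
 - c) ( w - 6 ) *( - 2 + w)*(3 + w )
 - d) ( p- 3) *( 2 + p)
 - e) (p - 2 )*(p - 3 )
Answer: e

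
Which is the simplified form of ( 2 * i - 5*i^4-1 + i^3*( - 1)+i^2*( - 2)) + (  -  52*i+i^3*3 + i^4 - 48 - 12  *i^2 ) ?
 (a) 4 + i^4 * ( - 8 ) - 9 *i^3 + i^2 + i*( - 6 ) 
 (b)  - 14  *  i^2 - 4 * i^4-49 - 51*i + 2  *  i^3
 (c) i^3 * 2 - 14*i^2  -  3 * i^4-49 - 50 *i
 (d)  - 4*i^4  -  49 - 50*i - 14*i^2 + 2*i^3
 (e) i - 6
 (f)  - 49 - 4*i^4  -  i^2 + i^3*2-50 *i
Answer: d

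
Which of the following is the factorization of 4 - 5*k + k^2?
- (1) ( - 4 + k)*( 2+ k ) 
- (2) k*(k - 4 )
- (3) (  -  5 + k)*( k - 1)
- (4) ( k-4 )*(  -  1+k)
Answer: 4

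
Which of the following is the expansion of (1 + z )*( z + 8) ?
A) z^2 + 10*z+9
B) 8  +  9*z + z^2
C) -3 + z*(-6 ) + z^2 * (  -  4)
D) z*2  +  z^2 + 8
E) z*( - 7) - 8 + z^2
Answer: B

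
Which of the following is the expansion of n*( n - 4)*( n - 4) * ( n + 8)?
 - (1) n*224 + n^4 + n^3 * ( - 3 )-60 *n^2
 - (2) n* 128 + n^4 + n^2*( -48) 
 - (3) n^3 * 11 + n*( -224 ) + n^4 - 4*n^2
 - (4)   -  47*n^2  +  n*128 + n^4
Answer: 2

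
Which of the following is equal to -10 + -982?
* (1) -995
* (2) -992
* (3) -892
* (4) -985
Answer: 2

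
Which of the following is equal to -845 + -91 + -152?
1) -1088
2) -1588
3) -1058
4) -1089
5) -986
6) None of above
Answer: 1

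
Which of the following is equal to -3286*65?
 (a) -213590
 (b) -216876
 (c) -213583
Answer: a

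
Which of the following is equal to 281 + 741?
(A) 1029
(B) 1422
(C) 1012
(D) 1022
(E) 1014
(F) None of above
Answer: D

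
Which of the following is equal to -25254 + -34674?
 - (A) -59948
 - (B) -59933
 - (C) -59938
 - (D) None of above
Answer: D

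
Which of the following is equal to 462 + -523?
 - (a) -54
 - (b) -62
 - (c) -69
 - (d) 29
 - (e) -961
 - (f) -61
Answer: f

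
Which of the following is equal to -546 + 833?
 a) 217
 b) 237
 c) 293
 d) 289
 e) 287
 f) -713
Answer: e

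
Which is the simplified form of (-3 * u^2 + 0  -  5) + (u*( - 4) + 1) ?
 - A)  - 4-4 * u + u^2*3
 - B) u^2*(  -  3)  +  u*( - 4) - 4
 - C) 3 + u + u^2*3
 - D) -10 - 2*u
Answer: B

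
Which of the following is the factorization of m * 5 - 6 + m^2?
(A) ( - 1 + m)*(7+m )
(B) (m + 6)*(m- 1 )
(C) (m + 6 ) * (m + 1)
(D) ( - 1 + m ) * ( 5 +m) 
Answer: B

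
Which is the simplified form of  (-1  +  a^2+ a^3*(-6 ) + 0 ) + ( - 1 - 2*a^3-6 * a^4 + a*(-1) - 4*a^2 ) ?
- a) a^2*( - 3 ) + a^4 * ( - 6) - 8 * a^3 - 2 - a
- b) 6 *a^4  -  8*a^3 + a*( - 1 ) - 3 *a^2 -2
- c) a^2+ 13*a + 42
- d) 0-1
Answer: a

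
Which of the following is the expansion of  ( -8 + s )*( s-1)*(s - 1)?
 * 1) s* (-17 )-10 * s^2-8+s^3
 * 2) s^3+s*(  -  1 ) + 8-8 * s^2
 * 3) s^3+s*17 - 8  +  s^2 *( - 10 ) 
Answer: 3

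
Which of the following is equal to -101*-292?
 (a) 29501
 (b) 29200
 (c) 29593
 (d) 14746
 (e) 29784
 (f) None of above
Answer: f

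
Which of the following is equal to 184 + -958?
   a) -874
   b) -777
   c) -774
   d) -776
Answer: c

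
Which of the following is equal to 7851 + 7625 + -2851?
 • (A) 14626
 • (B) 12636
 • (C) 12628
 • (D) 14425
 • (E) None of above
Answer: E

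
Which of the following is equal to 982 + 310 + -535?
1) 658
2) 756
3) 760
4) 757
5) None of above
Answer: 4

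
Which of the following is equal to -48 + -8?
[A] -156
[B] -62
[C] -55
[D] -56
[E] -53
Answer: D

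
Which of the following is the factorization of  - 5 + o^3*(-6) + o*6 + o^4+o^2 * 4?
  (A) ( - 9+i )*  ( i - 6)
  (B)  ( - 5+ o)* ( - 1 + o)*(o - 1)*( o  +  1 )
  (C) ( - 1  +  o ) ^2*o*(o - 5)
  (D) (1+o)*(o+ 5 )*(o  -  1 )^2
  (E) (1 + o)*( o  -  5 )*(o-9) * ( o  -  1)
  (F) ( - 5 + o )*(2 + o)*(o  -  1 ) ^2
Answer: B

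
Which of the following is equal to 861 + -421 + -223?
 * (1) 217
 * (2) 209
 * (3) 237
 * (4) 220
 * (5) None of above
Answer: 1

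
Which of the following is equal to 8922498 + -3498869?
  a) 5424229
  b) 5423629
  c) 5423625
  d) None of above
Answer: b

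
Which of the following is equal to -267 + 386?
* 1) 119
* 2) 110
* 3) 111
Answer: 1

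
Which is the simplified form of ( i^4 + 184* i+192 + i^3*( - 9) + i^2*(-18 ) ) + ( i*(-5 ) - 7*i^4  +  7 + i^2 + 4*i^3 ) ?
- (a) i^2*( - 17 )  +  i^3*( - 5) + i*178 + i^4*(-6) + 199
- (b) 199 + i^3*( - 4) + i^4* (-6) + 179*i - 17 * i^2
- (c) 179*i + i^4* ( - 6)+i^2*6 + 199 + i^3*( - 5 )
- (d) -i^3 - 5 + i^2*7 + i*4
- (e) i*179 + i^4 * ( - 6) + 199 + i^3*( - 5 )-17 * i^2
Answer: e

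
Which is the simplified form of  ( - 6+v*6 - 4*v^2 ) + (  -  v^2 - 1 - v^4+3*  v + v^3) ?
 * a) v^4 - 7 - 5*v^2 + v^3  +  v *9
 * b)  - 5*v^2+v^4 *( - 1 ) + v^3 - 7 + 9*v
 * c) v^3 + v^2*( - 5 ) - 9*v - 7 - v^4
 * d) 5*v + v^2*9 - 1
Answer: b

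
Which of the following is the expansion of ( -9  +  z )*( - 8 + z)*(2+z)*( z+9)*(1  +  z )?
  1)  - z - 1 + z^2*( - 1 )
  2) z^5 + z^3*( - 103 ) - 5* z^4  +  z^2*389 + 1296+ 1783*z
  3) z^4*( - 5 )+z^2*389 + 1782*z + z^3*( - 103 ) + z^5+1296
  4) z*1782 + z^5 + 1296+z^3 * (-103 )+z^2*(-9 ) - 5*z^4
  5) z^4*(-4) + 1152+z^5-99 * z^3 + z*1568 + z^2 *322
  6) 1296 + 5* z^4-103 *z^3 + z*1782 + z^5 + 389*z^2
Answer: 3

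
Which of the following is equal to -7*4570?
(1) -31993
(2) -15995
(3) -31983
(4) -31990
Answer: 4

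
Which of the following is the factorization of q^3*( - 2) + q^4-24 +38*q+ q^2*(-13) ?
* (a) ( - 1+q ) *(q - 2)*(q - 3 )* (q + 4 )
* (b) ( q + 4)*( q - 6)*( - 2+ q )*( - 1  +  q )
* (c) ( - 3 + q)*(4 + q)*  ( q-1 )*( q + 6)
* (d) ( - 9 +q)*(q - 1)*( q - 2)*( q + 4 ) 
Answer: a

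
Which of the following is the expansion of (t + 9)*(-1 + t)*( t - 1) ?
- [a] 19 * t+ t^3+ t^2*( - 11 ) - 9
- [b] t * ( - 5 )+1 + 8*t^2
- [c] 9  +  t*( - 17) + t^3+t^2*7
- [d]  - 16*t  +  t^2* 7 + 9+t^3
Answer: c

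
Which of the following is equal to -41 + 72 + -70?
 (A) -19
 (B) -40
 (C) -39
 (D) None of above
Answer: C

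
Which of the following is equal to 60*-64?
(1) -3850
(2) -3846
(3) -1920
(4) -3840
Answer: 4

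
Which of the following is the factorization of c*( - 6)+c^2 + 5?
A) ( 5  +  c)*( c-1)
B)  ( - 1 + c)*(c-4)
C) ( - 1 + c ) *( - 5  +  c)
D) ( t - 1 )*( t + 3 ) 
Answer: C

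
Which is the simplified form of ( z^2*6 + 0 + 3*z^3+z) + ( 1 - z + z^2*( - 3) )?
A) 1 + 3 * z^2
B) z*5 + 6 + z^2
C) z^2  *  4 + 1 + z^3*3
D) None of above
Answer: D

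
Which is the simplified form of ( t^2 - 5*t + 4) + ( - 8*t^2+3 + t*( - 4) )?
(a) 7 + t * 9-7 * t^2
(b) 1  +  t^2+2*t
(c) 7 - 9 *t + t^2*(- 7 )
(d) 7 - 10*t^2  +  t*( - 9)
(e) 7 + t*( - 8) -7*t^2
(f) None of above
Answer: c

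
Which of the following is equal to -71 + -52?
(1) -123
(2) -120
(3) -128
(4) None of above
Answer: 1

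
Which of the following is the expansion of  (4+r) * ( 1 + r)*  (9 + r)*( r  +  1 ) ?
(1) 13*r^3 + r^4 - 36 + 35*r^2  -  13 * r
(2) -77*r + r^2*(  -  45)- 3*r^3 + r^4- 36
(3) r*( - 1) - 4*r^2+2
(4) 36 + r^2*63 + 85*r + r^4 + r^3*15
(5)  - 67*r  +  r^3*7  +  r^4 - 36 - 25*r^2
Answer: 4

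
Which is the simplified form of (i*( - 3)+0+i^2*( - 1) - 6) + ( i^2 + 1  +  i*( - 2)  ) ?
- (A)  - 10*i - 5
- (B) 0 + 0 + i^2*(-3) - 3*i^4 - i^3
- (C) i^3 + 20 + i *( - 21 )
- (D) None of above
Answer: D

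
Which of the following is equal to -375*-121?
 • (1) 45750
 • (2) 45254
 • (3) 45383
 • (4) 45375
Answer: 4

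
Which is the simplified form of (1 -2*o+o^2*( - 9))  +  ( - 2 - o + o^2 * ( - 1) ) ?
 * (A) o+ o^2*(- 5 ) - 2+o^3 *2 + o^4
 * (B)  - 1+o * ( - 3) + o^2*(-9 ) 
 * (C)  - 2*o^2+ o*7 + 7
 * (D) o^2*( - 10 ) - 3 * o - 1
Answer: D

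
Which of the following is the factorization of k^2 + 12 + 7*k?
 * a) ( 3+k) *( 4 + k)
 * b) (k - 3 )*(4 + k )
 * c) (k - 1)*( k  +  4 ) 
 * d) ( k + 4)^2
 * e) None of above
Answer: a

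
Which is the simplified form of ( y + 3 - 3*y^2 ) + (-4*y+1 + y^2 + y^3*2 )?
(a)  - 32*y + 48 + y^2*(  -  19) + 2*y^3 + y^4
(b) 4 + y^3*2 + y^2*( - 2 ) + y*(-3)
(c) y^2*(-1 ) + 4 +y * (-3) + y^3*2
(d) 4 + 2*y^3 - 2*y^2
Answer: b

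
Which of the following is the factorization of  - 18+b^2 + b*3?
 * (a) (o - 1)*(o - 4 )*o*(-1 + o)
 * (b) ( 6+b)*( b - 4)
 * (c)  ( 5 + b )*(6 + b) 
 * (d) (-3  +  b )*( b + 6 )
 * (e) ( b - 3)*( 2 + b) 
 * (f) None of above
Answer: d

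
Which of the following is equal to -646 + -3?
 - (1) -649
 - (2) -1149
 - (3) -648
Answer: 1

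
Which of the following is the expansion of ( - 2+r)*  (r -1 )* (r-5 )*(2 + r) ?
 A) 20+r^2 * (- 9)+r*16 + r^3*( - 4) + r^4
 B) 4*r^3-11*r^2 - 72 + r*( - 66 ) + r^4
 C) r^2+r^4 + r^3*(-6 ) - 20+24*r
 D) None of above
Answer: C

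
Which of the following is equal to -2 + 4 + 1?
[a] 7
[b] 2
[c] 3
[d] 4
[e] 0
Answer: c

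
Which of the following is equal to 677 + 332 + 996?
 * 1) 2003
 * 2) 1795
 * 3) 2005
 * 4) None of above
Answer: 3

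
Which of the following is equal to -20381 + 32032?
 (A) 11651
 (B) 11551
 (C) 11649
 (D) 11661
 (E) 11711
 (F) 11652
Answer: A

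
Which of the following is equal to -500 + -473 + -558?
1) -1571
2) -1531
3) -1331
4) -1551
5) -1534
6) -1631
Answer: 2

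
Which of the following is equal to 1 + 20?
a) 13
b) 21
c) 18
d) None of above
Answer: b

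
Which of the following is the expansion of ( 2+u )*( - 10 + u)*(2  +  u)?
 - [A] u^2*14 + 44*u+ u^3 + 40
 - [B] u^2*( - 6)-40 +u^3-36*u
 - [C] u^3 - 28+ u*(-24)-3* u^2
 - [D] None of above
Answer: B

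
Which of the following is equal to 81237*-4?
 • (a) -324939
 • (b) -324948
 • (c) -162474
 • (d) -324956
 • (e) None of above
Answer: b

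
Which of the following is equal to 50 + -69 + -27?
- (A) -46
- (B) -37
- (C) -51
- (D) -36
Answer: A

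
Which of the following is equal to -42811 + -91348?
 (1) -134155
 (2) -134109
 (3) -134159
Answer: 3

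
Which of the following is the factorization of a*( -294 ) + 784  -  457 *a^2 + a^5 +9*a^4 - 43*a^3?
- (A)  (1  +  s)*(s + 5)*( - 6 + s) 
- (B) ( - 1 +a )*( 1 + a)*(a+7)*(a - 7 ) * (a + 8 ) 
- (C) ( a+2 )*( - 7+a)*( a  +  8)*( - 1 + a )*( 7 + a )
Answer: C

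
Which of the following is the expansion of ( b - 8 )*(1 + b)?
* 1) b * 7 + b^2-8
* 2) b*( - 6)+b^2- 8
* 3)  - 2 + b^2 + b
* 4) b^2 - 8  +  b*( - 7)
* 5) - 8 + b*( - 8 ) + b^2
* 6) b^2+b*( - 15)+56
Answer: 4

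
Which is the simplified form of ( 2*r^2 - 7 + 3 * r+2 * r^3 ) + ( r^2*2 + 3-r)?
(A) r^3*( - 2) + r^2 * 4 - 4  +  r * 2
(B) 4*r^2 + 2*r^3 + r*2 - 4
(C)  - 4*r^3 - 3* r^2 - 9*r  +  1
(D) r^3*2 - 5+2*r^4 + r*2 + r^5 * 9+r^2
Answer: B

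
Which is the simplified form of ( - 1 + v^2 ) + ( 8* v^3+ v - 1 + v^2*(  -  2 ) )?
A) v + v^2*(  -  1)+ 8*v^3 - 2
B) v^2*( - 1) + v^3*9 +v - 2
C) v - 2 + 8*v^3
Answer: A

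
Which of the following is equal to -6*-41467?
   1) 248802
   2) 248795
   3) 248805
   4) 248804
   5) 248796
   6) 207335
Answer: 1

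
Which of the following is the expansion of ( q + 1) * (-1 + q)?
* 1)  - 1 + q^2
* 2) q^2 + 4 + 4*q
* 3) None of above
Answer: 1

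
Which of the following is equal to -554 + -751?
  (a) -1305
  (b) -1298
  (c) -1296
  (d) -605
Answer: a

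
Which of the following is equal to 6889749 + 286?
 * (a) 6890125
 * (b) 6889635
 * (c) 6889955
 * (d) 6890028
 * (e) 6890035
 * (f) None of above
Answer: e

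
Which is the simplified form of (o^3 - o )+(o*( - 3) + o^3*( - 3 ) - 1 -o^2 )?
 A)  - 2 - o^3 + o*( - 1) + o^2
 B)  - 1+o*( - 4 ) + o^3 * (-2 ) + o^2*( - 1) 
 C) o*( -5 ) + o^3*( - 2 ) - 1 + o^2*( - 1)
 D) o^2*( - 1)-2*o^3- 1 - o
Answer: B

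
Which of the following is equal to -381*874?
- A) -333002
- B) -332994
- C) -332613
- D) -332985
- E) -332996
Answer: B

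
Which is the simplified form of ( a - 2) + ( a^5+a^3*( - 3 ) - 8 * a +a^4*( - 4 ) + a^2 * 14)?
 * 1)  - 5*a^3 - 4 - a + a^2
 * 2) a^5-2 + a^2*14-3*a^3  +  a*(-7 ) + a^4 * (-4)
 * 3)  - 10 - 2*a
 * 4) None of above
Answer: 2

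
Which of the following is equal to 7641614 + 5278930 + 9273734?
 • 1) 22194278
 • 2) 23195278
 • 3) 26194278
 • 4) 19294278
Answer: 1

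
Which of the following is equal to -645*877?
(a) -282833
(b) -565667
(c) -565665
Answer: c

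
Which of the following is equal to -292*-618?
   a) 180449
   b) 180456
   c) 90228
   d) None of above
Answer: b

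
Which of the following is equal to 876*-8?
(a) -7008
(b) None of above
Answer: a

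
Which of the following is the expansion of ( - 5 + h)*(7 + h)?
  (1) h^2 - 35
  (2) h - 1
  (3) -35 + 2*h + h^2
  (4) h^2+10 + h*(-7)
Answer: 3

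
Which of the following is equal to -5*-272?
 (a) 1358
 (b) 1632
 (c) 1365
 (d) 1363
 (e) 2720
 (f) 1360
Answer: f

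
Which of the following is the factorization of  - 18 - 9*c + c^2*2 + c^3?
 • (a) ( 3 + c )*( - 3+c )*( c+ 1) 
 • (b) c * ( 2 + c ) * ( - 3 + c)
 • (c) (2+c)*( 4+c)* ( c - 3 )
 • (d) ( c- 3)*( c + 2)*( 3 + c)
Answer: d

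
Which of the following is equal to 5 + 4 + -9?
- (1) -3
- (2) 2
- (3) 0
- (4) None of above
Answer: 3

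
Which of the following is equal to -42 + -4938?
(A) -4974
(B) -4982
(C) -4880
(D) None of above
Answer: D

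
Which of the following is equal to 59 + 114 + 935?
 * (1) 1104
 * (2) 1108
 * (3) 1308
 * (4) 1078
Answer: 2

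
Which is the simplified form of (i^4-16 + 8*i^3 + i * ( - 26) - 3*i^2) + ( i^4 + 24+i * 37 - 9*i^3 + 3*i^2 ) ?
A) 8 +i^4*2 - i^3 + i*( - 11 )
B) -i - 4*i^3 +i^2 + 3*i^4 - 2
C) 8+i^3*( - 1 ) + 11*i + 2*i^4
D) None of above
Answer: C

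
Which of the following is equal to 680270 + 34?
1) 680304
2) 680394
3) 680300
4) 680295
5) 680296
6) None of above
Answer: 1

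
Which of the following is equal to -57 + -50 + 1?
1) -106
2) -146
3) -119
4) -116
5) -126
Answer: 1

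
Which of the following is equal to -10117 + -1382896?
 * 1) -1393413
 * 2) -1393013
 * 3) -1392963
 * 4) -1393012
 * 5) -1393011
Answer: 2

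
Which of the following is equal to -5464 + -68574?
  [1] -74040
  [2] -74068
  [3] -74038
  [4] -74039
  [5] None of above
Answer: 3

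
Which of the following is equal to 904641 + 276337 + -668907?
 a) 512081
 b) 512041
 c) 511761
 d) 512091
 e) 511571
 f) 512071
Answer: f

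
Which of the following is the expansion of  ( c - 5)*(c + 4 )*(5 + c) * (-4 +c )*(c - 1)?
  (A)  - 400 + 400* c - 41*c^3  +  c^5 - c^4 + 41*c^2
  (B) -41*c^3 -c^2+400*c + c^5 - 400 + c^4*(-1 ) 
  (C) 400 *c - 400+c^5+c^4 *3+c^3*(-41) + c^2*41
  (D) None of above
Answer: A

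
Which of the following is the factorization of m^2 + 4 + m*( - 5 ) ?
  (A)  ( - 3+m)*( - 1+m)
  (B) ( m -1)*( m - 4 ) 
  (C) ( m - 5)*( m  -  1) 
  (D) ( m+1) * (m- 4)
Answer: B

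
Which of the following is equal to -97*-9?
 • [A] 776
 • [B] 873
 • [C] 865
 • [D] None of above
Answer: B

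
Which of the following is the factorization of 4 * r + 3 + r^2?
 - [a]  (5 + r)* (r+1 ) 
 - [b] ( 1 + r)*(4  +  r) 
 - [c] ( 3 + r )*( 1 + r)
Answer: c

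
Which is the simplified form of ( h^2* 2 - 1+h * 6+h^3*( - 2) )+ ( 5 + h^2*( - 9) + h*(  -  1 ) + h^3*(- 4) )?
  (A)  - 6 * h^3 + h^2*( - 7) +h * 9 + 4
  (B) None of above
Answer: B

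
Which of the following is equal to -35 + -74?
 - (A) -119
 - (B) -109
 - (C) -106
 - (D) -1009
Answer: B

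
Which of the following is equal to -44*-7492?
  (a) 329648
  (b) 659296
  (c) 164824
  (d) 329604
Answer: a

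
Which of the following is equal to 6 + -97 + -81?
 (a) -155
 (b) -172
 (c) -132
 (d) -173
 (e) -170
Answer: b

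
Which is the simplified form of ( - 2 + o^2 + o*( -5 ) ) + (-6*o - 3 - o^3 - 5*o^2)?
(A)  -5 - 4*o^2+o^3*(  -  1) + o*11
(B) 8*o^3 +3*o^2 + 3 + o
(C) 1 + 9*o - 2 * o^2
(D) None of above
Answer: D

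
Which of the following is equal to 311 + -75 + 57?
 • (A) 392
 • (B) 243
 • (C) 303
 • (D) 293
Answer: D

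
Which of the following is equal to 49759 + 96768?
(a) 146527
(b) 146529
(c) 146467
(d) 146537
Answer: a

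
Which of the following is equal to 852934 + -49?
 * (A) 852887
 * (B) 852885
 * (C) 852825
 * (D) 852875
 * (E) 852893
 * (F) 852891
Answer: B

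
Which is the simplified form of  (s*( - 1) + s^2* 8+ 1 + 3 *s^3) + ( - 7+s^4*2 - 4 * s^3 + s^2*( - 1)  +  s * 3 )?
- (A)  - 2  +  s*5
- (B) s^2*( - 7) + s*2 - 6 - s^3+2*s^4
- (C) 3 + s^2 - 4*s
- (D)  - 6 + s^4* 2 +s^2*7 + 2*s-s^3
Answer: D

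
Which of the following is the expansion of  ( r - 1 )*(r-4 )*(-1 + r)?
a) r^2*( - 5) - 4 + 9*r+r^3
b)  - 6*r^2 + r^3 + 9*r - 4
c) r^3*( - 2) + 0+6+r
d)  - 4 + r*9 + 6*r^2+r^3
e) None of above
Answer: b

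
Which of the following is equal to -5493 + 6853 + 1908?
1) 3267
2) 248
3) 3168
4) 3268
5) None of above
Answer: 4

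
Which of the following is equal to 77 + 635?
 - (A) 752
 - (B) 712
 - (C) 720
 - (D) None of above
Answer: B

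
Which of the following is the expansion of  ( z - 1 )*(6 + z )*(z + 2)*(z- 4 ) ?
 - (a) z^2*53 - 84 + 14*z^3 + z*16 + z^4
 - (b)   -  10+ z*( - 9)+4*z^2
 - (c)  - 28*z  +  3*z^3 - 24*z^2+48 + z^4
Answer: c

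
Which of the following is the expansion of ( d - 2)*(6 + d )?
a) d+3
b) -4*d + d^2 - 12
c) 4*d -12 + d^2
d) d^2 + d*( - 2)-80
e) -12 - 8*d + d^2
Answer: c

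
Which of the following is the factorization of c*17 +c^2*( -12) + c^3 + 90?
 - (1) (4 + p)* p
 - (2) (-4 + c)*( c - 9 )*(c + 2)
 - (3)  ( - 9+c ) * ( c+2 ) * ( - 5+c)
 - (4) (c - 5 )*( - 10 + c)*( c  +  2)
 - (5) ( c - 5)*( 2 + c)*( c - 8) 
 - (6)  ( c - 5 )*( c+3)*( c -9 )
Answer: 3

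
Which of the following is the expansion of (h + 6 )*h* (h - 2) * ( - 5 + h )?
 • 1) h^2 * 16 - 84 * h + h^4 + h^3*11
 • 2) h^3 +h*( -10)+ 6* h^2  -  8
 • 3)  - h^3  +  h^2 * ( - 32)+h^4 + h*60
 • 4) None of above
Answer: 3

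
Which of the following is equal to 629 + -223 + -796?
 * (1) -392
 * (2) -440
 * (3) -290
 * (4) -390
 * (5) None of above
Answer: 4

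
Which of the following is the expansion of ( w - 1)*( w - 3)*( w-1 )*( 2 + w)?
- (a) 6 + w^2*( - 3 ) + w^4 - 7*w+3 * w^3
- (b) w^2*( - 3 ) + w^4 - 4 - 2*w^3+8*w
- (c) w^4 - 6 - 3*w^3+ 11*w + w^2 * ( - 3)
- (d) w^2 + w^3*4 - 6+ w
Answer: c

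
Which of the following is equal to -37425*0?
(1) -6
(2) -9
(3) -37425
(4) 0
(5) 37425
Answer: 4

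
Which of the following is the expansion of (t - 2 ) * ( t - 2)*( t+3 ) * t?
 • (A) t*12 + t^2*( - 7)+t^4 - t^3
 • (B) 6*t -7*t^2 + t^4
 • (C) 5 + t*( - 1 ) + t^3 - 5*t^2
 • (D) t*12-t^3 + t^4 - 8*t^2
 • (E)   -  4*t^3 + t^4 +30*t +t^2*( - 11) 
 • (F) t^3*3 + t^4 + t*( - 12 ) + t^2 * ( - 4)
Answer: D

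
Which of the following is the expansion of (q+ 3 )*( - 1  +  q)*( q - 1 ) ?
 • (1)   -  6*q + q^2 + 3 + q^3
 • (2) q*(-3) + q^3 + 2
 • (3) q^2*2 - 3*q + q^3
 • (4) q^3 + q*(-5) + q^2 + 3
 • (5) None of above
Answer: 4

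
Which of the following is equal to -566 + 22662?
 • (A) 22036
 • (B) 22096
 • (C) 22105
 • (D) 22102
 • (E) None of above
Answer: B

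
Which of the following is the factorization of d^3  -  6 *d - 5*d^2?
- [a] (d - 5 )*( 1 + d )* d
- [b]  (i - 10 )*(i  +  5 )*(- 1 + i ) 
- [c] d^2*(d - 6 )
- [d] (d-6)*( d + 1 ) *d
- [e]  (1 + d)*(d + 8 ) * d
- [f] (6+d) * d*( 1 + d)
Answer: d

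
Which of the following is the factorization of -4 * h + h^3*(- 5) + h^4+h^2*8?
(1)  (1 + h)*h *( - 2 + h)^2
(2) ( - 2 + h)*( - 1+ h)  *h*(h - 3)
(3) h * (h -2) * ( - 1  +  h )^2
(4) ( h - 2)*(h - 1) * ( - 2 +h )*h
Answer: 4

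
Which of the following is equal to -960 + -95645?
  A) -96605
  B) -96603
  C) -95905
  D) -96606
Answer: A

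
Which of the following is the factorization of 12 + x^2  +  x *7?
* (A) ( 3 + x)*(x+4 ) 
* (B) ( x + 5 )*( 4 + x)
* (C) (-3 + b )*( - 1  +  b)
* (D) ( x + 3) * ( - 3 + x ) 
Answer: A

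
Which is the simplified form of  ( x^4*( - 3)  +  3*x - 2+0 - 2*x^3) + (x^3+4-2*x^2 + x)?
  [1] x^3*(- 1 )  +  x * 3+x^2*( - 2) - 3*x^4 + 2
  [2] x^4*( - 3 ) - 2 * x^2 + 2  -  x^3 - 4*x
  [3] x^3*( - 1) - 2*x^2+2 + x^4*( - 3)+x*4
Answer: 3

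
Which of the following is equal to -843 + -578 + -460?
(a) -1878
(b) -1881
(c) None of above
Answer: b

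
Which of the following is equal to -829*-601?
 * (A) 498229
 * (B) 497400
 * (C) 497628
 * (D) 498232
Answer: A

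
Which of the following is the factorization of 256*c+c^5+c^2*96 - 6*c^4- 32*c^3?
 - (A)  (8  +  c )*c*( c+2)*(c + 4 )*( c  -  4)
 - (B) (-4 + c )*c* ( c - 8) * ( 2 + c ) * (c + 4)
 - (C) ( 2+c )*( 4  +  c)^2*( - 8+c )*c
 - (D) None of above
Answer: B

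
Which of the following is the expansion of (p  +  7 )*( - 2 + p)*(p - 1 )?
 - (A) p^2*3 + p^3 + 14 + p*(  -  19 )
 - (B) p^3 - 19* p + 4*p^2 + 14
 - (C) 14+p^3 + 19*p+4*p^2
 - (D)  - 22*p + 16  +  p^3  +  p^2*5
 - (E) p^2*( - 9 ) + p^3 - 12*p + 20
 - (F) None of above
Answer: B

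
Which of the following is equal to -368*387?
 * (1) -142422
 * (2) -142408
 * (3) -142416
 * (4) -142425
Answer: 3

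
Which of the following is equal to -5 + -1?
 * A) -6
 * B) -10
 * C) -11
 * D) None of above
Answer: A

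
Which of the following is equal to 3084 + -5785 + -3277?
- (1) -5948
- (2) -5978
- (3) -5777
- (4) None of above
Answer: 2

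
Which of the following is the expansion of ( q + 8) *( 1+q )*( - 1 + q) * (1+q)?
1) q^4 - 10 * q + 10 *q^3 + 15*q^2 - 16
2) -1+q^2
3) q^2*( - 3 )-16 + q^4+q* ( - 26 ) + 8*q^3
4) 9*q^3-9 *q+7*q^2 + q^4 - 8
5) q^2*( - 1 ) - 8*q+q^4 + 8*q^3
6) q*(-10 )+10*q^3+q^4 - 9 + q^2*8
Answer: 4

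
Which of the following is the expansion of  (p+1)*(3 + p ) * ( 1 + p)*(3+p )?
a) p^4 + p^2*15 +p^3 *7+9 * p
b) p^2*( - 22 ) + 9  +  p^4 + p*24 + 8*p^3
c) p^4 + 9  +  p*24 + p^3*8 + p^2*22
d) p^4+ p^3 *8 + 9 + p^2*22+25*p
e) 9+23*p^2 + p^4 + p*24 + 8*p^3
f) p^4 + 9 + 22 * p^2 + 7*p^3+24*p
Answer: c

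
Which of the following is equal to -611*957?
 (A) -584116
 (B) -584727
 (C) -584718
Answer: B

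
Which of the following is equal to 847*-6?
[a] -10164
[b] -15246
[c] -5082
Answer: c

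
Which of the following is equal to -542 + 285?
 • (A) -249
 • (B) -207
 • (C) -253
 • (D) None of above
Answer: D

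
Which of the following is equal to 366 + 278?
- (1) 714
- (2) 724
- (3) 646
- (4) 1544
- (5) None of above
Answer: 5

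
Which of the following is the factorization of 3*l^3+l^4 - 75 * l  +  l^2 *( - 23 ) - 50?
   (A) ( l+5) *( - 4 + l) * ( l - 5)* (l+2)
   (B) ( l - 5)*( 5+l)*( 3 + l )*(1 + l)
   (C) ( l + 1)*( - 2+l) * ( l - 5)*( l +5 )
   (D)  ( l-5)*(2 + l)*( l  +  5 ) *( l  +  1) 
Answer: D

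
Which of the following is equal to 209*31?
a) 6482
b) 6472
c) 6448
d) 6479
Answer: d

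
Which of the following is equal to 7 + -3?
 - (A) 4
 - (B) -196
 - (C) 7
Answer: A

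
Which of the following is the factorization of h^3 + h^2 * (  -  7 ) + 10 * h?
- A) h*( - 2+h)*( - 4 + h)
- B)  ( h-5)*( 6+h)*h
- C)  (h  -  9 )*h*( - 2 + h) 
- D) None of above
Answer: D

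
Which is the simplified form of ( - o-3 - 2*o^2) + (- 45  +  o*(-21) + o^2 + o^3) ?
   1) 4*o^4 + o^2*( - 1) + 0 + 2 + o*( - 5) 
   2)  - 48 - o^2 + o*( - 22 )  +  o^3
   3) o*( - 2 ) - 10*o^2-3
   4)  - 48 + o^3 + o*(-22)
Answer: 2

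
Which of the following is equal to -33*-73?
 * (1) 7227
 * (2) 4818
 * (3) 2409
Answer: 3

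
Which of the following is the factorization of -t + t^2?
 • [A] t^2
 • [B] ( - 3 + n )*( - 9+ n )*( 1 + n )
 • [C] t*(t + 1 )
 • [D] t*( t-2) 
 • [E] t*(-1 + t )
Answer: E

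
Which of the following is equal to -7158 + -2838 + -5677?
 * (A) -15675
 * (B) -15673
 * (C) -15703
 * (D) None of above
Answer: B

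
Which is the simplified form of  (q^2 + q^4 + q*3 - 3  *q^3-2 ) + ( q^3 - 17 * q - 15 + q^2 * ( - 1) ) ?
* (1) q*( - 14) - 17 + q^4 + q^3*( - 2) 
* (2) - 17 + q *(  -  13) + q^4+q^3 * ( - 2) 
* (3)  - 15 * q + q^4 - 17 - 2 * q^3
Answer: 1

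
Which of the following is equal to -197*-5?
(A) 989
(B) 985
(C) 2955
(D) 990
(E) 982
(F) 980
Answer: B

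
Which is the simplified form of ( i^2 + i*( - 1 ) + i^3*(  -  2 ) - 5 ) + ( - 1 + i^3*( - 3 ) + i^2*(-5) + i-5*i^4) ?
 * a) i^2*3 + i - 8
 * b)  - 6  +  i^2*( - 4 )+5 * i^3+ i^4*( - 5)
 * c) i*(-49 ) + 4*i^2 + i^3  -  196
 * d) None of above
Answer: d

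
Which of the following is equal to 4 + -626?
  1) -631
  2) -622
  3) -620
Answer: 2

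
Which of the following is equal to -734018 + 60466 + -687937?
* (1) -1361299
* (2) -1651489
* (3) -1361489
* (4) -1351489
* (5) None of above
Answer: 3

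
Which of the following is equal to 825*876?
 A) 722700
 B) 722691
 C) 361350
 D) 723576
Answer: A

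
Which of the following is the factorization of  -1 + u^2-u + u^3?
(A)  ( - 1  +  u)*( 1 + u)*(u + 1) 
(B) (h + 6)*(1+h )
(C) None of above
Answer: A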